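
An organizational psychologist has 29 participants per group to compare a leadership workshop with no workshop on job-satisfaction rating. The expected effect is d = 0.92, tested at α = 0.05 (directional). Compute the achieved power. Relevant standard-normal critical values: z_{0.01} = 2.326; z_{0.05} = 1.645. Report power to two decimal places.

power ≈ 0.97

For two equal groups, power = Φ(d·√(n/2) − z_{α}).
d·√(n/2) = 0.92 × √(29/2) = 0.92 × 3.808 = 3.503.
z_β = 3.503 − 1.645 = 1.858.
Power = Φ(1.858) = 0.968.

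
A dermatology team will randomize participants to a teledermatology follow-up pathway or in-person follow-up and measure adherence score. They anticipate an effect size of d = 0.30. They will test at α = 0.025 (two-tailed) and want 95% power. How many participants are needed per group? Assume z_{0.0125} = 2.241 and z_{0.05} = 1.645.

n = 336 per group

For two independent groups with equal n: n = 2·((z_{α/2} + z_β) / d)².
z_{α/2} + z_β = 2.241 + 1.645 = 3.886.
n = 2 × (3.886 / 0.30)² = 2 × 12.953² = 2 × 167.79 = 335.6.
Round up to the next whole participant.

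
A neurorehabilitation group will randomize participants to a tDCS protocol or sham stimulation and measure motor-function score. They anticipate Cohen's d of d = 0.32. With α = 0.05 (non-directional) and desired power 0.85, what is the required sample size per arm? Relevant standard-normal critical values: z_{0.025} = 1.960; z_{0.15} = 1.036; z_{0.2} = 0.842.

For two independent groups with equal n: n = 2·((z_{α/2} + z_β) / d)².
z_{α/2} + z_β = 1.960 + 1.036 = 2.996.
n = 2 × (2.996 / 0.32)² = 2 × 9.362² = 2 × 87.66 = 175.3.
Round up to the next whole participant.

n = 176 per group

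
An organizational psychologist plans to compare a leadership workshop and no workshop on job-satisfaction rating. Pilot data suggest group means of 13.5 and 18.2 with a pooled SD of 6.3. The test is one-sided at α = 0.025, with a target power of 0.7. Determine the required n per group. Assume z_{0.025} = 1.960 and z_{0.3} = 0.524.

Cohen's d = |M₁ − M₂| / SD_pooled = |13.5 − 18.2| / 6.3 = 4.7 / 6.3 = 0.746.
For two independent groups with equal n: n = 2·((z_{α} + z_β) / d)².
z_{α} + z_β = 1.960 + 0.524 = 2.484.
n = 2 × (2.484 / 0.746)² = 2 × 3.330² = 2 × 11.09 = 22.2.
Round up to the next whole participant.

n = 23 per group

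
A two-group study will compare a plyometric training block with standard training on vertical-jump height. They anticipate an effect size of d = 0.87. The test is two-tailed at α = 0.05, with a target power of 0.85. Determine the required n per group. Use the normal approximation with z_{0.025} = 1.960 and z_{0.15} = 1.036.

For two independent groups with equal n: n = 2·((z_{α/2} + z_β) / d)².
z_{α/2} + z_β = 1.960 + 1.036 = 2.996.
n = 2 × (2.996 / 0.87)² = 2 × 3.444² = 2 × 11.86 = 23.7.
Round up to the next whole participant.

n = 24 per group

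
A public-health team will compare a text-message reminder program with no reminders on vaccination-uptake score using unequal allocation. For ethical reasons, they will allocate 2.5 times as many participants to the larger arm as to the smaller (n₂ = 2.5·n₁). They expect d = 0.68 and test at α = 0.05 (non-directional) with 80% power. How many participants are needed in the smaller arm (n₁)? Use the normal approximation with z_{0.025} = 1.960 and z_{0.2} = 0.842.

n₁ = 24

With allocation ratio k = n₂/n₁ = 2.5, Var(x̄₁−x̄₂) = σ²(1/n₁ + 1/(k·n₁)) = σ²·(k+1)/(k·n₁).
So n₁ = (1 + 1/k)·((z_{α/2} + z_β)/d)² = 1.400 × (2.802/0.68)².
n₁ = 1.400 × 16.98 = 23.8.
Round up: n₁ = 24, giving n₂ = 2.5 × 24 = 60.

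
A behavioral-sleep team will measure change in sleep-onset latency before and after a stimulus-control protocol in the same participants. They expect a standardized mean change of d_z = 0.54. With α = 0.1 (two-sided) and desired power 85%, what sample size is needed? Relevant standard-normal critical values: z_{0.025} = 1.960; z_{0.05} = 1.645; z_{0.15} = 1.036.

For a paired (one-sample on differences) test: n = ((z_{α/2} + z_β) / d)².
z_{α/2} + z_β = 1.645 + 1.036 = 2.681.
n = (2.681 / 0.54)² = 4.965² = 24.65.
Round up.

n = 25 pairs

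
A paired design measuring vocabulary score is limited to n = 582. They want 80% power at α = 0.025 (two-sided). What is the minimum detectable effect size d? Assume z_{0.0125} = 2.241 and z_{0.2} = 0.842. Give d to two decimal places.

For a single sample (or paired design) of n = 582: d_min = (z_{α/2} + z_β)/√n.
z-sum = 2.241 + 0.842 = 3.083.
d_min = 3.083 / √582 = 3.083 / 24.125 = 0.128.

d_min ≈ 0.13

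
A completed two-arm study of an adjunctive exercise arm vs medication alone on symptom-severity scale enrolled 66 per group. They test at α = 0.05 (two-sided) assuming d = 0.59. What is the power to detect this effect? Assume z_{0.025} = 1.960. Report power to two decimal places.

power ≈ 0.92

For two equal groups, power = Φ(d·√(n/2) − z_{α/2}).
d·√(n/2) = 0.59 × √(66/2) = 0.59 × 5.745 = 3.389.
z_β = 3.389 − 1.960 = 1.429.
Power = Φ(1.429) = 0.924.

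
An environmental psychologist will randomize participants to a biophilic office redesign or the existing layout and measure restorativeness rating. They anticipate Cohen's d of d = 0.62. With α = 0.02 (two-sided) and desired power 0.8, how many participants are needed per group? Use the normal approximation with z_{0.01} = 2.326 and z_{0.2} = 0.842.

For two independent groups with equal n: n = 2·((z_{α/2} + z_β) / d)².
z_{α/2} + z_β = 2.326 + 0.842 = 3.168.
n = 2 × (3.168 / 0.62)² = 2 × 5.110² = 2 × 26.11 = 52.2.
Round up to the next whole participant.

n = 53 per group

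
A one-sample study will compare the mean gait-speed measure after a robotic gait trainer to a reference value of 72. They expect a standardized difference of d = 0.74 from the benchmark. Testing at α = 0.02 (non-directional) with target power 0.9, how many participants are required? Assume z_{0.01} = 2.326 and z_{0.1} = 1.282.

n = 24

For a one-sample test: n = ((z_{α/2} + z_β) / d)².
z_{α/2} + z_β = 2.326 + 1.282 = 3.608.
n = (3.608 / 0.74)² = 4.876² = 23.77.
Round up.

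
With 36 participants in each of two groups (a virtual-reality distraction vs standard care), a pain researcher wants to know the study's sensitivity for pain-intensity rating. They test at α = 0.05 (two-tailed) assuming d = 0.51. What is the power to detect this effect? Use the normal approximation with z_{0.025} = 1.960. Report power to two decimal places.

power ≈ 0.58

For two equal groups, power = Φ(d·√(n/2) − z_{α/2}).
d·√(n/2) = 0.51 × √(36/2) = 0.51 × 4.243 = 2.164.
z_β = 2.164 − 1.960 = 0.204.
Power = Φ(0.204) = 0.581.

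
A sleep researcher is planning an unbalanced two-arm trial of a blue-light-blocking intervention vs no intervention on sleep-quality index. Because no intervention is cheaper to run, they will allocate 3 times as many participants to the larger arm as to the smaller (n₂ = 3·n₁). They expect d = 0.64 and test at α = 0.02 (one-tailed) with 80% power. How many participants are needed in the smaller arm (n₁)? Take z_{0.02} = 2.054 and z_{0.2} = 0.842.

n₁ = 28

With allocation ratio k = n₂/n₁ = 3, Var(x̄₁−x̄₂) = σ²(1/n₁ + 1/(k·n₁)) = σ²·(k+1)/(k·n₁).
So n₁ = (1 + 1/k)·((z_{α} + z_β)/d)² = 1.333 × (2.896/0.64)².
n₁ = 1.333 × 20.48 = 27.3.
Round up: n₁ = 28, giving n₂ = 3 × 28 = 84.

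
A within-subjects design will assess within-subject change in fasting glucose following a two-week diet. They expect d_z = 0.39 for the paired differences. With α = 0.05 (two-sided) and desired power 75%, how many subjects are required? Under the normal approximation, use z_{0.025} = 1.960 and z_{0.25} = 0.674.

n = 46 pairs

For a paired (one-sample on differences) test: n = ((z_{α/2} + z_β) / d)².
z_{α/2} + z_β = 1.960 + 0.674 = 2.634.
n = (2.634 / 0.39)² = 6.754² = 45.61.
Round up.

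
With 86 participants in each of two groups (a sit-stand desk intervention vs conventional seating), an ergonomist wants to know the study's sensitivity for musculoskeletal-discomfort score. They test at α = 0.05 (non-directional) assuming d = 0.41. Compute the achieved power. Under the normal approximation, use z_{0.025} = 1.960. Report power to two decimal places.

power ≈ 0.77

For two equal groups, power = Φ(d·√(n/2) − z_{α/2}).
d·√(n/2) = 0.41 × √(86/2) = 0.41 × 6.557 = 2.689.
z_β = 2.689 − 1.960 = 0.729.
Power = Φ(0.729) = 0.767.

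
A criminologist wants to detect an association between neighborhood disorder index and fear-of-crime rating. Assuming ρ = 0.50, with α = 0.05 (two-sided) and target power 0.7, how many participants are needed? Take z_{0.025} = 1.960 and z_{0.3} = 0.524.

Fisher's z: C = ½·ln((1+r)/(1−r)) = ½·ln(3.0000) = 0.5493.
n = ((z_{α/2} + z_β)/C)² + 3.
(1.960 + 0.524) / 0.5493 = 2.484 / 0.5493 = 4.522.
n = 4.522² + 3 = 20.45 + 3 = 23.4.
Round up.

n = 24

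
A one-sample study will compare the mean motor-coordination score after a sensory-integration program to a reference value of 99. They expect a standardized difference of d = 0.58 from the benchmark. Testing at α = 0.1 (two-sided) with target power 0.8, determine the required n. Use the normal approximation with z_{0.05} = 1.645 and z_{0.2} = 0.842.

n = 19

For a one-sample test: n = ((z_{α/2} + z_β) / d)².
z_{α/2} + z_β = 1.645 + 0.842 = 2.487.
n = (2.487 / 0.58)² = 4.288² = 18.39.
Round up.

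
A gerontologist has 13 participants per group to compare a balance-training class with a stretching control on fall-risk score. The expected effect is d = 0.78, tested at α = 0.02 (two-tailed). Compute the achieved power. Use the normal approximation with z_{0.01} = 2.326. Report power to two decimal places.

power ≈ 0.37

For two equal groups, power = Φ(d·√(n/2) − z_{α/2}).
d·√(n/2) = 0.78 × √(13/2) = 0.78 × 2.550 = 1.989.
z_β = 1.989 − 2.326 = -0.337.
Power = Φ(-0.337) = 0.368.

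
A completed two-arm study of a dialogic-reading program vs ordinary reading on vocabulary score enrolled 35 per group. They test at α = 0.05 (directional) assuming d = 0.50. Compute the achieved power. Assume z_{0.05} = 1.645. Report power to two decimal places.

For two equal groups, power = Φ(d·√(n/2) − z_{α}).
d·√(n/2) = 0.50 × √(35/2) = 0.50 × 4.183 = 2.092.
z_β = 2.092 − 1.645 = 0.447.
Power = Φ(0.447) = 0.672.

power ≈ 0.67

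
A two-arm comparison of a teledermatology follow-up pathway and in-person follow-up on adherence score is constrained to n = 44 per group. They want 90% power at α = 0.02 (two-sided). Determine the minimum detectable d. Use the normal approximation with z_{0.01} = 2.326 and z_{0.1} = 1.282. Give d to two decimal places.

d_min ≈ 0.77

For two independent groups of n = 44 each: d_min = (z_{α/2} + z_β)·√(2/n).
z-sum = 2.326 + 1.282 = 3.608.
d_min = 3.608 × √(2/44) = 3.608 × 0.2132 = 0.769.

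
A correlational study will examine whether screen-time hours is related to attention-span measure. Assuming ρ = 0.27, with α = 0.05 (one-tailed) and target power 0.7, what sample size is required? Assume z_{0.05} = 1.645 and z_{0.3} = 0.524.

Fisher's z: C = ½·ln((1+r)/(1−r)) = ½·ln(1.7397) = 0.2769.
n = ((z_{α} + z_β)/C)² + 3.
(1.645 + 0.524) / 0.2769 = 2.169 / 0.2769 = 7.833.
n = 7.833² + 3 = 61.36 + 3 = 64.4.
Round up.

n = 65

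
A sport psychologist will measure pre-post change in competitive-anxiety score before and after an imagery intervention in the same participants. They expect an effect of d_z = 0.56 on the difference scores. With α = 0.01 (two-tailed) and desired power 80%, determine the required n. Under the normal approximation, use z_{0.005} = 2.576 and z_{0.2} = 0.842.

n = 38 pairs

For a paired (one-sample on differences) test: n = ((z_{α/2} + z_β) / d)².
z_{α/2} + z_β = 2.576 + 0.842 = 3.418.
n = (3.418 / 0.56)² = 6.104² = 37.25.
Round up.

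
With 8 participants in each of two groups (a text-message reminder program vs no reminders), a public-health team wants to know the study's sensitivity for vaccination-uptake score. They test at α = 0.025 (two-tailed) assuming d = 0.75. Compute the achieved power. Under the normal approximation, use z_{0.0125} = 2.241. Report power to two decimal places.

For two equal groups, power = Φ(d·√(n/2) − z_{α/2}).
d·√(n/2) = 0.75 × √(8/2) = 0.75 × 2.000 = 1.500.
z_β = 1.500 − 2.241 = -0.741.
Power = Φ(-0.741) = 0.229.

power ≈ 0.23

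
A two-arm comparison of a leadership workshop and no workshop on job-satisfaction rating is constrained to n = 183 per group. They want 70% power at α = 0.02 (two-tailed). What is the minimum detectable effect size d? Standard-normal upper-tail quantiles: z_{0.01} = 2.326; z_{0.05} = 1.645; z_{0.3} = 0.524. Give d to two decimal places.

d_min ≈ 0.30

For two independent groups of n = 183 each: d_min = (z_{α/2} + z_β)·√(2/n).
z-sum = 2.326 + 0.524 = 2.850.
d_min = 2.850 × √(2/183) = 2.850 × 0.1045 = 0.298.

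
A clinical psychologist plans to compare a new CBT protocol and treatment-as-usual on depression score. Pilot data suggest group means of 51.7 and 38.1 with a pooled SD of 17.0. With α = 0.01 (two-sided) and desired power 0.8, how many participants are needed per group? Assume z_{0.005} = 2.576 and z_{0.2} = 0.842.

Cohen's d = |M₁ − M₂| / SD_pooled = |51.7 − 38.1| / 17.0 = 13.6 / 17.0 = 0.800.
For two independent groups with equal n: n = 2·((z_{α/2} + z_β) / d)².
z_{α/2} + z_β = 2.576 + 0.842 = 3.418.
n = 2 × (3.418 / 0.800)² = 2 × 4.272² = 2 × 18.25 = 36.5.
Round up to the next whole participant.

n = 37 per group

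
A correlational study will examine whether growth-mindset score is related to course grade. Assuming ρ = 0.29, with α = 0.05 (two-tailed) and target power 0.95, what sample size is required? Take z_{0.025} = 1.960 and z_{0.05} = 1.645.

Fisher's z: C = ½·ln((1+r)/(1−r)) = ½·ln(1.8169) = 0.2986.
n = ((z_{α/2} + z_β)/C)² + 3.
(1.960 + 1.645) / 0.2986 = 3.605 / 0.2986 = 12.073.
n = 12.073² + 3 = 145.76 + 3 = 148.8.
Round up.

n = 149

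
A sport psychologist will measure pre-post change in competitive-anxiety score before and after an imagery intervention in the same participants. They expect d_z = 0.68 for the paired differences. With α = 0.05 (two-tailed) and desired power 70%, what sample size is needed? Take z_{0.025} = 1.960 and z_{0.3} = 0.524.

For a paired (one-sample on differences) test: n = ((z_{α/2} + z_β) / d)².
z_{α/2} + z_β = 1.960 + 0.524 = 2.484.
n = (2.484 / 0.68)² = 3.653² = 13.34.
Round up.

n = 14 pairs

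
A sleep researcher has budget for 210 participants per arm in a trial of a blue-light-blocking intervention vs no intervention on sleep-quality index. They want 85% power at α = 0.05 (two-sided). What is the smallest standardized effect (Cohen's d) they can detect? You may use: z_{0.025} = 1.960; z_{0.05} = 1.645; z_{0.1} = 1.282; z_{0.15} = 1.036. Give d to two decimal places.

d_min ≈ 0.29

For two independent groups of n = 210 each: d_min = (z_{α/2} + z_β)·√(2/n).
z-sum = 1.960 + 1.036 = 2.996.
d_min = 2.996 × √(2/210) = 2.996 × 0.0976 = 0.292.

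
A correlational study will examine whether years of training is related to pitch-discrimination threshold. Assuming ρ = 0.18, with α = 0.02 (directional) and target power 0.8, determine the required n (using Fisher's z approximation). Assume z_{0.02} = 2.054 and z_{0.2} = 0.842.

Fisher's z: C = ½·ln((1+r)/(1−r)) = ½·ln(1.4390) = 0.1820.
n = ((z_{α} + z_β)/C)² + 3.
(2.054 + 0.842) / 0.1820 = 2.896 / 0.1820 = 15.912.
n = 15.912² + 3 = 253.19 + 3 = 256.2.
Round up.

n = 257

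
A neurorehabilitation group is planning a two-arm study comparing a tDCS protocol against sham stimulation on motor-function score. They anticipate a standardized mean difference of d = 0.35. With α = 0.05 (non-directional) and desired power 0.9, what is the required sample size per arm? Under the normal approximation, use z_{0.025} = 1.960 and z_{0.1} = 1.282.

For two independent groups with equal n: n = 2·((z_{α/2} + z_β) / d)².
z_{α/2} + z_β = 1.960 + 1.282 = 3.242.
n = 2 × (3.242 / 0.35)² = 2 × 9.263² = 2 × 85.80 = 171.6.
Round up to the next whole participant.

n = 172 per group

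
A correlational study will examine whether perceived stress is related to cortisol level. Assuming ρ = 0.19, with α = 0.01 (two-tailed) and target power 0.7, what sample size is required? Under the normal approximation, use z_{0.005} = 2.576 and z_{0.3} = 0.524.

Fisher's z: C = ½·ln((1+r)/(1−r)) = ½·ln(1.4691) = 0.1923.
n = ((z_{α/2} + z_β)/C)² + 3.
(2.576 + 0.524) / 0.1923 = 3.100 / 0.1923 = 16.121.
n = 16.121² + 3 = 259.88 + 3 = 262.9.
Round up.

n = 263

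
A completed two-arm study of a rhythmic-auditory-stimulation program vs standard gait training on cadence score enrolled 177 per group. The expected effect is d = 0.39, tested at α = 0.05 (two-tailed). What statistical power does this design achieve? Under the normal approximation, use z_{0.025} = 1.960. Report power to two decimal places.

For two equal groups, power = Φ(d·√(n/2) − z_{α/2}).
d·√(n/2) = 0.39 × √(177/2) = 0.39 × 9.407 = 3.669.
z_β = 3.669 − 1.960 = 1.709.
Power = Φ(1.709) = 0.956.

power ≈ 0.96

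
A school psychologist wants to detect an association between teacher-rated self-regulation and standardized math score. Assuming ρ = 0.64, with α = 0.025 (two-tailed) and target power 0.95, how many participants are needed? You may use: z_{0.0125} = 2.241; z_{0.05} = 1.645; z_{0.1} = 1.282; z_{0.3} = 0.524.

n = 30

Fisher's z: C = ½·ln((1+r)/(1−r)) = ½·ln(4.5556) = 0.7582.
n = ((z_{α/2} + z_β)/C)² + 3.
(2.241 + 1.645) / 0.7582 = 3.886 / 0.7582 = 5.125.
n = 5.125² + 3 = 26.27 + 3 = 29.3.
Round up.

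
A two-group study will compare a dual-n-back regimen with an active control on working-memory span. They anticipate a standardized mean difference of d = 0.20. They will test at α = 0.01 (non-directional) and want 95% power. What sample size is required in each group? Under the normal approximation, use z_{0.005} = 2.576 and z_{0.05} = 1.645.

n = 891 per group

For two independent groups with equal n: n = 2·((z_{α/2} + z_β) / d)².
z_{α/2} + z_β = 2.576 + 1.645 = 4.221.
n = 2 × (4.221 / 0.20)² = 2 × 21.105² = 2 × 445.42 = 890.8.
Round up to the next whole participant.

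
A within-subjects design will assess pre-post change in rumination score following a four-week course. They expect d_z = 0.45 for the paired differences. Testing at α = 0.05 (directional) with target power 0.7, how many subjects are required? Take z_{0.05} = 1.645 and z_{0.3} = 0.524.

For a paired (one-sample on differences) test: n = ((z_{α} + z_β) / d)².
z_{α} + z_β = 1.645 + 0.524 = 2.169.
n = (2.169 / 0.45)² = 4.820² = 23.23.
Round up.

n = 24 pairs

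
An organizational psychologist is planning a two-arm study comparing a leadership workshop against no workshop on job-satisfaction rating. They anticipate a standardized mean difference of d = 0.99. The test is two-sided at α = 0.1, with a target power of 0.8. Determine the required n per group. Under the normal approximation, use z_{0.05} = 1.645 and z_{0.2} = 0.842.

For two independent groups with equal n: n = 2·((z_{α/2} + z_β) / d)².
z_{α/2} + z_β = 1.645 + 0.842 = 2.487.
n = 2 × (2.487 / 0.99)² = 2 × 2.512² = 2 × 6.31 = 12.6.
Round up to the next whole participant.

n = 13 per group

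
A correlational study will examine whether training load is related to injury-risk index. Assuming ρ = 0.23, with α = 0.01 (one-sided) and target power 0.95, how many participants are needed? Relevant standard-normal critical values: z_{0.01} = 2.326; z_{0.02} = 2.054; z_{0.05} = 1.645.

n = 291

Fisher's z: C = ½·ln((1+r)/(1−r)) = ½·ln(1.5974) = 0.2342.
n = ((z_{α} + z_β)/C)² + 3.
(2.326 + 1.645) / 0.2342 = 3.971 / 0.2342 = 16.956.
n = 16.956² + 3 = 287.49 + 3 = 290.5.
Round up.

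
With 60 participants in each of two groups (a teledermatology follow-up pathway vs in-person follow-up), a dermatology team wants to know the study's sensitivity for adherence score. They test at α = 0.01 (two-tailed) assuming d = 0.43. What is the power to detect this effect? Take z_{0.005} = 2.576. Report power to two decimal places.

For two equal groups, power = Φ(d·√(n/2) − z_{α/2}).
d·√(n/2) = 0.43 × √(60/2) = 0.43 × 5.477 = 2.355.
z_β = 2.355 − 2.576 = -0.221.
Power = Φ(-0.221) = 0.413.

power ≈ 0.41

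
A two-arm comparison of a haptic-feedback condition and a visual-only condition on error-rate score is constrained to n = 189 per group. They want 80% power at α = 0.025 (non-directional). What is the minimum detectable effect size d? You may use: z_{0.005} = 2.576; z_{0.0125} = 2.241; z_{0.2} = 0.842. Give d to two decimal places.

For two independent groups of n = 189 each: d_min = (z_{α/2} + z_β)·√(2/n).
z-sum = 2.241 + 0.842 = 3.083.
d_min = 3.083 × √(2/189) = 3.083 × 0.1029 = 0.317.

d_min ≈ 0.32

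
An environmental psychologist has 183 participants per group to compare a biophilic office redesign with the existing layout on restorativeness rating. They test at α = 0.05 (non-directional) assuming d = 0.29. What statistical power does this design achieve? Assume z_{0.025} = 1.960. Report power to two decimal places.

power ≈ 0.79

For two equal groups, power = Φ(d·√(n/2) − z_{α/2}).
d·√(n/2) = 0.29 × √(183/2) = 0.29 × 9.566 = 2.774.
z_β = 2.774 − 1.960 = 0.814.
Power = Φ(0.814) = 0.792.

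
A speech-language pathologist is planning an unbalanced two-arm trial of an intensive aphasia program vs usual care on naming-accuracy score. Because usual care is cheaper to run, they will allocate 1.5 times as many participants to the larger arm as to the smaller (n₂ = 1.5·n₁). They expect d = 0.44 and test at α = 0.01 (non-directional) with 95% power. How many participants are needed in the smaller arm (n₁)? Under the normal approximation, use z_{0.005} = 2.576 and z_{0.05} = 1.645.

With allocation ratio k = n₂/n₁ = 1.5, Var(x̄₁−x̄₂) = σ²(1/n₁ + 1/(k·n₁)) = σ²·(k+1)/(k·n₁).
So n₁ = (1 + 1/k)·((z_{α/2} + z_β)/d)² = 1.667 × (4.221/0.44)².
n₁ = 1.667 × 92.03 = 153.4.
Round up: n₁ = 154, giving n₂ = 1.5 × 154 = 231.

n₁ = 154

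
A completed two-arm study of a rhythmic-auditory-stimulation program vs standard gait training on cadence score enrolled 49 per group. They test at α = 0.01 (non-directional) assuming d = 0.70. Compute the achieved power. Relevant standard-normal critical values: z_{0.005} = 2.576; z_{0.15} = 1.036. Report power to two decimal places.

power ≈ 0.81

For two equal groups, power = Φ(d·√(n/2) − z_{α/2}).
d·√(n/2) = 0.70 × √(49/2) = 0.70 × 4.950 = 3.465.
z_β = 3.465 − 2.576 = 0.889.
Power = Φ(0.889) = 0.813.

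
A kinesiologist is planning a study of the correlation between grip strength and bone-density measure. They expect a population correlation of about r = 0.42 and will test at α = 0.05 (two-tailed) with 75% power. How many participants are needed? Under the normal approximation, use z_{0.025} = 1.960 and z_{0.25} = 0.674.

Fisher's z: C = ½·ln((1+r)/(1−r)) = ½·ln(2.4483) = 0.4477.
n = ((z_{α/2} + z_β)/C)² + 3.
(1.960 + 0.674) / 0.4477 = 2.634 / 0.4477 = 5.883.
n = 5.883² + 3 = 34.61 + 3 = 37.6.
Round up.

n = 38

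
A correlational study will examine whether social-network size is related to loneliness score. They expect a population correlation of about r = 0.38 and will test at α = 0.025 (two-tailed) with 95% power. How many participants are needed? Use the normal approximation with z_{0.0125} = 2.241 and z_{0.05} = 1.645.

n = 98

Fisher's z: C = ½·ln((1+r)/(1−r)) = ½·ln(2.2258) = 0.4001.
n = ((z_{α/2} + z_β)/C)² + 3.
(2.241 + 1.645) / 0.4001 = 3.886 / 0.4001 = 9.713.
n = 9.713² + 3 = 94.33 + 3 = 97.3.
Round up.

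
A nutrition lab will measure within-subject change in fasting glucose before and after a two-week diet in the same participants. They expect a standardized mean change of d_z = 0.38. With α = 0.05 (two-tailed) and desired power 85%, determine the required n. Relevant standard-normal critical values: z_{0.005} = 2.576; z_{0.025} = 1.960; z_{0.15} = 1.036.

n = 63 pairs

For a paired (one-sample on differences) test: n = ((z_{α/2} + z_β) / d)².
z_{α/2} + z_β = 1.960 + 1.036 = 2.996.
n = (2.996 / 0.38)² = 7.884² = 62.16.
Round up.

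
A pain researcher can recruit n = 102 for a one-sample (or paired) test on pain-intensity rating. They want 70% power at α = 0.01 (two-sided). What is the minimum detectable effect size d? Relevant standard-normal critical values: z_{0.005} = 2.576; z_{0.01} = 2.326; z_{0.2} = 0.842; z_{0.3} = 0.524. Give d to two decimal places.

For a single sample (or paired design) of n = 102: d_min = (z_{α/2} + z_β)/√n.
z-sum = 2.576 + 0.524 = 3.100.
d_min = 3.100 / √102 = 3.100 / 10.100 = 0.307.

d_min ≈ 0.31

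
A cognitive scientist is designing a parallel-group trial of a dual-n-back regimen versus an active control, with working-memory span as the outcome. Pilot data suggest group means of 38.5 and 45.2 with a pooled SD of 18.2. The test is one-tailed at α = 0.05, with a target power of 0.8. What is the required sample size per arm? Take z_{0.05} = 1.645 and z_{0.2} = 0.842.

n = 92 per group

Cohen's d = |M₁ − M₂| / SD_pooled = |38.5 − 45.2| / 18.2 = 6.7 / 18.2 = 0.368.
For two independent groups with equal n: n = 2·((z_{α} + z_β) / d)².
z_{α} + z_β = 1.645 + 0.842 = 2.487.
n = 2 × (2.487 / 0.368)² = 2 × 6.758² = 2 × 45.67 = 91.3.
Round up to the next whole participant.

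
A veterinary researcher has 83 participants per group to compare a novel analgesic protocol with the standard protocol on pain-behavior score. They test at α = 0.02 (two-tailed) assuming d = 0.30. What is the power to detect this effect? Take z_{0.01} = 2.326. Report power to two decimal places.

For two equal groups, power = Φ(d·√(n/2) − z_{α/2}).
d·√(n/2) = 0.30 × √(83/2) = 0.30 × 6.442 = 1.933.
z_β = 1.933 − 2.326 = -0.393.
Power = Φ(-0.393) = 0.347.

power ≈ 0.35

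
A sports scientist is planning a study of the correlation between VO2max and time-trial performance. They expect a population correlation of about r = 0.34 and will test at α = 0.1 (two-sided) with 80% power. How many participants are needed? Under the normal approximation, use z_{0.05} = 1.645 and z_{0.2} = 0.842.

n = 53

Fisher's z: C = ½·ln((1+r)/(1−r)) = ½·ln(2.0303) = 0.3541.
n = ((z_{α/2} + z_β)/C)² + 3.
(1.645 + 0.842) / 0.3541 = 2.487 / 0.3541 = 7.023.
n = 7.023² + 3 = 49.33 + 3 = 52.3.
Round up.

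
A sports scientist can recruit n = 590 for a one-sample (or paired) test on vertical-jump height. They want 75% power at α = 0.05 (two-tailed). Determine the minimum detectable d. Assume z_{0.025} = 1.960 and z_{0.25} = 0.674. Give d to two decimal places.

d_min ≈ 0.11

For a single sample (or paired design) of n = 590: d_min = (z_{α/2} + z_β)/√n.
z-sum = 1.960 + 0.674 = 2.634.
d_min = 2.634 / √590 = 2.634 / 24.290 = 0.108.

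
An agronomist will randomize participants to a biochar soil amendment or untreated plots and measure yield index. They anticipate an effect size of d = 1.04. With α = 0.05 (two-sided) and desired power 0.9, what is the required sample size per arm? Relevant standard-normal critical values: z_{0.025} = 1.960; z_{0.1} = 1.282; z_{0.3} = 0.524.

For two independent groups with equal n: n = 2·((z_{α/2} + z_β) / d)².
z_{α/2} + z_β = 1.960 + 1.282 = 3.242.
n = 2 × (3.242 / 1.04)² = 2 × 3.117² = 2 × 9.72 = 19.4.
Round up to the next whole participant.

n = 20 per group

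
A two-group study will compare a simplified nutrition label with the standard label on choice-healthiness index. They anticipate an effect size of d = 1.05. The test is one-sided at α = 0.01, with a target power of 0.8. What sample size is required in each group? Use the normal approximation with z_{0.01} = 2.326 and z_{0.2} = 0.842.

n = 19 per group

For two independent groups with equal n: n = 2·((z_{α} + z_β) / d)².
z_{α} + z_β = 2.326 + 0.842 = 3.168.
n = 2 × (3.168 / 1.05)² = 2 × 3.017² = 2 × 9.10 = 18.2.
Round up to the next whole participant.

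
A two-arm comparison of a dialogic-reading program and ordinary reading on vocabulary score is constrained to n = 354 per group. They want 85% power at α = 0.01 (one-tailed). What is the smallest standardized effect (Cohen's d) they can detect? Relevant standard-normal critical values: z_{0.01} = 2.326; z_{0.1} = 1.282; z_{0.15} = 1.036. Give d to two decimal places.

For two independent groups of n = 354 each: d_min = (z_{α} + z_β)·√(2/n).
z-sum = 2.326 + 1.036 = 3.362.
d_min = 3.362 × √(2/354) = 3.362 × 0.0752 = 0.253.

d_min ≈ 0.25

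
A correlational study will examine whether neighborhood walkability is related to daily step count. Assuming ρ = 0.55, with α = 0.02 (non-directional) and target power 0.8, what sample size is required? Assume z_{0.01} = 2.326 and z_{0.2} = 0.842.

n = 30

Fisher's z: C = ½·ln((1+r)/(1−r)) = ½·ln(3.4444) = 0.6184.
n = ((z_{α/2} + z_β)/C)² + 3.
(2.326 + 0.842) / 0.6184 = 3.168 / 0.6184 = 5.123.
n = 5.123² + 3 = 26.24 + 3 = 29.2.
Round up.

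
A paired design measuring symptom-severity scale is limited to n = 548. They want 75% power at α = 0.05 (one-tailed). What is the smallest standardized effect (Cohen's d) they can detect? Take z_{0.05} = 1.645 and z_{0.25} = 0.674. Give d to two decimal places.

For a single sample (or paired design) of n = 548: d_min = (z_{α} + z_β)/√n.
z-sum = 1.645 + 0.674 = 2.319.
d_min = 2.319 / √548 = 2.319 / 23.409 = 0.099.

d_min ≈ 0.10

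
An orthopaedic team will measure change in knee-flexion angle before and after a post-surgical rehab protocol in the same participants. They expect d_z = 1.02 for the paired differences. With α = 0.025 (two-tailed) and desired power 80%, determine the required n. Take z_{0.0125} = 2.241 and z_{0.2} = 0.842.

For a paired (one-sample on differences) test: n = ((z_{α/2} + z_β) / d)².
z_{α/2} + z_β = 2.241 + 0.842 = 3.083.
n = (3.083 / 1.02)² = 3.023² = 9.14.
Round up.

n = 10 pairs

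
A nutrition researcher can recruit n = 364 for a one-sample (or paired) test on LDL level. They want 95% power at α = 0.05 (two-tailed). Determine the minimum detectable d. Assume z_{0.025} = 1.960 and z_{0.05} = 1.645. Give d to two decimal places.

For a single sample (or paired design) of n = 364: d_min = (z_{α/2} + z_β)/√n.
z-sum = 1.960 + 1.645 = 3.605.
d_min = 3.605 / √364 = 3.605 / 19.079 = 0.189.

d_min ≈ 0.19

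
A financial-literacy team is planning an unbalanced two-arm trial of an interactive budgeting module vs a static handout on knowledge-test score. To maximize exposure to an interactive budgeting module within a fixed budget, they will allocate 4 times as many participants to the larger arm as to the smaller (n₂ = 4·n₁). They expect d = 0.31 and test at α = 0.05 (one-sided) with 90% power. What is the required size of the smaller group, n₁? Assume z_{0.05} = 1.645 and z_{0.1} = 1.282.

With allocation ratio k = n₂/n₁ = 4, Var(x̄₁−x̄₂) = σ²(1/n₁ + 1/(k·n₁)) = σ²·(k+1)/(k·n₁).
So n₁ = (1 + 1/k)·((z_{α} + z_β)/d)² = 1.250 × (2.927/0.31)².
n₁ = 1.250 × 89.15 = 111.4.
Round up: n₁ = 112, giving n₂ = 4 × 112 = 448.

n₁ = 112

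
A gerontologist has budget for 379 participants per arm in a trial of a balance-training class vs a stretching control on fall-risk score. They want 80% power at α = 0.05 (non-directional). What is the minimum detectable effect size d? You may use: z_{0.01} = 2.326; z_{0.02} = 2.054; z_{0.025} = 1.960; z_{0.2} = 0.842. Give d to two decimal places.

d_min ≈ 0.20

For two independent groups of n = 379 each: d_min = (z_{α/2} + z_β)·√(2/n).
z-sum = 1.960 + 0.842 = 2.802.
d_min = 2.802 × √(2/379) = 2.802 × 0.0726 = 0.204.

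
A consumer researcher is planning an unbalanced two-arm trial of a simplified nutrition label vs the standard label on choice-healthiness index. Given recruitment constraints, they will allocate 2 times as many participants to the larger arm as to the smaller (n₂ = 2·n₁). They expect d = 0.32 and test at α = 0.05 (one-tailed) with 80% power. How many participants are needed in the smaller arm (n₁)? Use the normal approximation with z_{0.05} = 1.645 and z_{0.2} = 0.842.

n₁ = 91

With allocation ratio k = n₂/n₁ = 2, Var(x̄₁−x̄₂) = σ²(1/n₁ + 1/(k·n₁)) = σ²·(k+1)/(k·n₁).
So n₁ = (1 + 1/k)·((z_{α} + z_β)/d)² = 1.500 × (2.487/0.32)².
n₁ = 1.500 × 60.40 = 90.6.
Round up: n₁ = 91, giving n₂ = 2 × 91 = 182.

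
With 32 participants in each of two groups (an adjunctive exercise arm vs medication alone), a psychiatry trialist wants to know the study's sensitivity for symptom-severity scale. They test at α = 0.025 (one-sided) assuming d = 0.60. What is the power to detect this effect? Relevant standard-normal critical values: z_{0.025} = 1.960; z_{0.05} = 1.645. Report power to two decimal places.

For two equal groups, power = Φ(d·√(n/2) − z_{α}).
d·√(n/2) = 0.60 × √(32/2) = 0.60 × 4.000 = 2.400.
z_β = 2.400 − 1.960 = 0.440.
Power = Φ(0.440) = 0.670.

power ≈ 0.67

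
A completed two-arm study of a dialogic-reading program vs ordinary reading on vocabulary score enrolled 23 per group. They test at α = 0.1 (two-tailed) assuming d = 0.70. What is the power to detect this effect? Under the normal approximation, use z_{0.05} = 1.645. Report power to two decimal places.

For two equal groups, power = Φ(d·√(n/2) − z_{α/2}).
d·√(n/2) = 0.70 × √(23/2) = 0.70 × 3.391 = 2.374.
z_β = 2.374 − 1.645 = 0.729.
Power = Φ(0.729) = 0.767.

power ≈ 0.77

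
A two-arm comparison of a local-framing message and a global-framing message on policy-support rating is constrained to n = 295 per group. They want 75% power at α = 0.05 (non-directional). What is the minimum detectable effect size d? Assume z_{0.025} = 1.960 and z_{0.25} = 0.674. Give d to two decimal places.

For two independent groups of n = 295 each: d_min = (z_{α/2} + z_β)·√(2/n).
z-sum = 1.960 + 0.674 = 2.634.
d_min = 2.634 × √(2/295) = 2.634 × 0.0823 = 0.217.

d_min ≈ 0.22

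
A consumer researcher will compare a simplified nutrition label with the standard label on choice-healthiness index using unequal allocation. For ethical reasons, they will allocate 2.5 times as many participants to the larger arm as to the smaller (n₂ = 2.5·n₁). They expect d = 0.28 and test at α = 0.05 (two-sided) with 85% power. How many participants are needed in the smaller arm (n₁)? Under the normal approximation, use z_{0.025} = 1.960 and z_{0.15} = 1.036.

n₁ = 161

With allocation ratio k = n₂/n₁ = 2.5, Var(x̄₁−x̄₂) = σ²(1/n₁ + 1/(k·n₁)) = σ²·(k+1)/(k·n₁).
So n₁ = (1 + 1/k)·((z_{α/2} + z_β)/d)² = 1.400 × (2.996/0.28)².
n₁ = 1.400 × 114.49 = 160.3.
Round up: n₁ = 161, giving n₂ = ⌈2.5 × 161⌉ = ⌈402.5⌉ = 403.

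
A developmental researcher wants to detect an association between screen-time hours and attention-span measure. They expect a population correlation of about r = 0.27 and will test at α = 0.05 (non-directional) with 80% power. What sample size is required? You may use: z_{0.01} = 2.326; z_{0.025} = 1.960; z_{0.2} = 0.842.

Fisher's z: C = ½·ln((1+r)/(1−r)) = ½·ln(1.7397) = 0.2769.
n = ((z_{α/2} + z_β)/C)² + 3.
(1.960 + 0.842) / 0.2769 = 2.802 / 0.2769 = 10.119.
n = 10.119² + 3 = 102.40 + 3 = 105.4.
Round up.

n = 106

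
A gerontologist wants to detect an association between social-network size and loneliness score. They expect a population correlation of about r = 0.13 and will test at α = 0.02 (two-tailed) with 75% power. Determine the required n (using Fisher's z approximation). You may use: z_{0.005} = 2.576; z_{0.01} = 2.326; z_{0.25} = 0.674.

Fisher's z: C = ½·ln((1+r)/(1−r)) = ½·ln(1.2989) = 0.1307.
n = ((z_{α/2} + z_β)/C)² + 3.
(2.326 + 0.674) / 0.1307 = 3.000 / 0.1307 = 22.953.
n = 22.953² + 3 = 526.86 + 3 = 529.9.
Round up.

n = 530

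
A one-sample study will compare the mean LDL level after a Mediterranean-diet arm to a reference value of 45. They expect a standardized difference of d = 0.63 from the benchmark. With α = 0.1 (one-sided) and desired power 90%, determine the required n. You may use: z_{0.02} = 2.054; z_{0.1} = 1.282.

n = 17

For a one-sample test: n = ((z_{α} + z_β) / d)².
z_{α} + z_β = 1.282 + 1.282 = 2.564.
n = (2.564 / 0.63)² = 4.070² = 16.56.
Round up.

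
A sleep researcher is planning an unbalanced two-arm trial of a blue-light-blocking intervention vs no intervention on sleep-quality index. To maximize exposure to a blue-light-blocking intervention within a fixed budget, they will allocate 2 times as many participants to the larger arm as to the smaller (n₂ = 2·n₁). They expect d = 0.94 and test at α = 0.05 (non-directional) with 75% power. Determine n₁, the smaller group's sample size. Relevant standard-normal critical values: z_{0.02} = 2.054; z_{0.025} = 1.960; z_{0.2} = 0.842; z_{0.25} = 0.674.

n₁ = 12

With allocation ratio k = n₂/n₁ = 2, Var(x̄₁−x̄₂) = σ²(1/n₁ + 1/(k·n₁)) = σ²·(k+1)/(k·n₁).
So n₁ = (1 + 1/k)·((z_{α/2} + z_β)/d)² = 1.500 × (2.634/0.94)².
n₁ = 1.500 × 7.85 = 11.8.
Round up: n₁ = 12, giving n₂ = 2 × 12 = 24.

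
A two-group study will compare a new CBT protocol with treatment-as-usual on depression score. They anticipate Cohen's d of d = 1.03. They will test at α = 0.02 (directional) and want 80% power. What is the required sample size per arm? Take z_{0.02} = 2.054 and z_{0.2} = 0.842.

n = 16 per group

For two independent groups with equal n: n = 2·((z_{α} + z_β) / d)².
z_{α} + z_β = 2.054 + 0.842 = 2.896.
n = 2 × (2.896 / 1.03)² = 2 × 2.812² = 2 × 7.91 = 15.8.
Round up to the next whole participant.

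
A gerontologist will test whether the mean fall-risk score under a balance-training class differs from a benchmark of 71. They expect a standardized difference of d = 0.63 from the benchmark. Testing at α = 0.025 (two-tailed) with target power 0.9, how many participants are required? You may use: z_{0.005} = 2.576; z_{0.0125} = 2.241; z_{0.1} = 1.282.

For a one-sample test: n = ((z_{α/2} + z_β) / d)².
z_{α/2} + z_β = 2.241 + 1.282 = 3.523.
n = (3.523 / 0.63)² = 5.592² = 31.27.
Round up.

n = 32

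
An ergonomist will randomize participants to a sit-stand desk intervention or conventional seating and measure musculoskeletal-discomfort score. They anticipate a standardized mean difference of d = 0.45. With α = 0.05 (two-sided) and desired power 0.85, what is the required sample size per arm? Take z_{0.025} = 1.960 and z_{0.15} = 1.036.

n = 89 per group

For two independent groups with equal n: n = 2·((z_{α/2} + z_β) / d)².
z_{α/2} + z_β = 1.960 + 1.036 = 2.996.
n = 2 × (2.996 / 0.45)² = 2 × 6.658² = 2 × 44.33 = 88.7.
Round up to the next whole participant.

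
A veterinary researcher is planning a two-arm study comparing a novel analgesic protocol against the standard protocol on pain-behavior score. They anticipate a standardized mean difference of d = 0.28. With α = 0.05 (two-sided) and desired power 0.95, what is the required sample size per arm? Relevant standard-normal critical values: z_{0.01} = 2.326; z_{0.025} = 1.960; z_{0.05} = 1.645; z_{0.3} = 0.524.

For two independent groups with equal n: n = 2·((z_{α/2} + z_β) / d)².
z_{α/2} + z_β = 1.960 + 1.645 = 3.605.
n = 2 × (3.605 / 0.28)² = 2 × 12.875² = 2 × 165.77 = 331.5.
Round up to the next whole participant.

n = 332 per group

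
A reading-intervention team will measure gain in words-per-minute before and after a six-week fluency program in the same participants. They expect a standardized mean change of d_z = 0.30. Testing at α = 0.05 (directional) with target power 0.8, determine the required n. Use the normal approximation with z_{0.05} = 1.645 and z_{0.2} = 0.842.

n = 69 pairs

For a paired (one-sample on differences) test: n = ((z_{α} + z_β) / d)².
z_{α} + z_β = 1.645 + 0.842 = 2.487.
n = (2.487 / 0.30)² = 8.290² = 68.72.
Round up.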